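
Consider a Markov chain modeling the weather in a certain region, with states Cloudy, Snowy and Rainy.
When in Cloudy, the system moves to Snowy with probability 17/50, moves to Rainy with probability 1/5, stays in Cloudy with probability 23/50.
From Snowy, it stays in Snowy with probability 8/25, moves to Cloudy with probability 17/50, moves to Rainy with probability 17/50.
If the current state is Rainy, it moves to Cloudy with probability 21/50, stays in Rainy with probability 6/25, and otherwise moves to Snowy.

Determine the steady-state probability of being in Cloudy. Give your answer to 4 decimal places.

0.4097

Let the stationary distribution be π with π = πP and π_1 + π_2 + π_3 = 1.
π_1 = 0.46·π_1 + 0.34·π_2 + 0.42·π_3
π_2 = 0.34·π_1 + 0.32·π_2 + 0.34·π_3
Solving with the normalization constraint gives π = (0.4097, 0.3333, 0.2569).
So the stationary probability of Cloudy is 0.4097.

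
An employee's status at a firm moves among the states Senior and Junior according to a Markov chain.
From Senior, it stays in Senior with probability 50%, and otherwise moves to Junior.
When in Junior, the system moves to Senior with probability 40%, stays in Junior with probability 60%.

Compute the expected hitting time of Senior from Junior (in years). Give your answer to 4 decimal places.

Let t(s) be the expected number of years to first reach Senior from state s, with t(Senior) = 0. Conditioning on the first year:
t(Junior) = 1 + 0.6·t(Junior)
Solving: t(Junior) = 2.5000.
Expected years from Junior to Senior: 2.5000.

2.5000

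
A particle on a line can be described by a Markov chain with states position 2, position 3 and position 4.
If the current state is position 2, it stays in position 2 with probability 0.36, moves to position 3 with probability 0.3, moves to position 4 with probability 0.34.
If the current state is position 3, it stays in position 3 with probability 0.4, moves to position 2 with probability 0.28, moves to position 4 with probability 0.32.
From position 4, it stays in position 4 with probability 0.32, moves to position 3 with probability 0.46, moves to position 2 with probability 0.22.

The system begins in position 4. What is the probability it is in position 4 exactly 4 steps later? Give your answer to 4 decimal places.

0.3257

Propagate the distribution vector 4 steps from position 4.
After 0 steps: (0.0000, 0.0000, 1.0000)
After 1 step: (0.2200, 0.4600, 0.3200)
After 2 steps: (0.2784, 0.3972, 0.3244)
After 3 steps: (0.2828, 0.3916, 0.3256)
After 4 steps: (0.2831, 0.3913, 0.3257)
P(in position 4 after 4 steps) = 0.3257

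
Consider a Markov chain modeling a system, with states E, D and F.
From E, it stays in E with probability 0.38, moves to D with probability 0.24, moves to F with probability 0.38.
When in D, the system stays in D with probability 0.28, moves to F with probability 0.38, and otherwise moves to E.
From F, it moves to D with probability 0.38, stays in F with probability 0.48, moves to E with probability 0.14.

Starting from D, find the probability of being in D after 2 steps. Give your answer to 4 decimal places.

0.3044

Sum over the intermediate state after 1 step:
P = P(D→E)·P(E→D) + P(D→D)·P(D→D) + P(D→F)·P(F→D)
  = 0.34×0.24 + 0.28×0.28 + 0.38×0.38
  = 0.0816 + 0.0784 + 0.1444 = 0.3044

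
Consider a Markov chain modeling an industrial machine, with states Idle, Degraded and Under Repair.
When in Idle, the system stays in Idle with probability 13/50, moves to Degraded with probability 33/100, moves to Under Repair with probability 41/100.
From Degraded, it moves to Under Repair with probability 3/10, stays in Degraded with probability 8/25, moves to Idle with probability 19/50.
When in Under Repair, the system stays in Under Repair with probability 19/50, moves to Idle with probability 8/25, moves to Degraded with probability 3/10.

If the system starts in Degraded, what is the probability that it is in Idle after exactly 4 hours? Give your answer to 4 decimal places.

0.3197

Propagate the distribution vector 4 hours from Degraded.
After 0 hours: (0.0000, 1.0000, 0.0000)
After 1 hour: (0.3800, 0.3200, 0.3000)
After 2 hours: (0.3164, 0.3178, 0.3658)
After 3 hours: (0.3201, 0.3158, 0.3641)
After 4 hours: (0.3197, 0.3159, 0.3643)
P(in Idle after 4 hours) = 0.3197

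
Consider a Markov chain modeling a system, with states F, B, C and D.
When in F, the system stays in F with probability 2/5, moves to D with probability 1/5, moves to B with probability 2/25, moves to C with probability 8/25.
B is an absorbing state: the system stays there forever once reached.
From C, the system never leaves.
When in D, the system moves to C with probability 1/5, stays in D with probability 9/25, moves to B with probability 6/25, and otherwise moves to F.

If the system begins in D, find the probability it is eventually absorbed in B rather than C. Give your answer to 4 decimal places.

0.4651

Let h(s) be the probability of absorption at B starting from transient state s. Then h(B) = 1 and h(C) = 0. By first-step analysis:
h(F) = 0.4·h(F) + 0.08·1 + 0.32·0 + 0.2·h(D)
h(D) = 0.2·h(F) + 0.24·1 + 0.2·0 + 0.36·h(D)
Solving: h(F) = 0.2884, h(D) = 0.4651.
Starting from D, the probability is 0.4651.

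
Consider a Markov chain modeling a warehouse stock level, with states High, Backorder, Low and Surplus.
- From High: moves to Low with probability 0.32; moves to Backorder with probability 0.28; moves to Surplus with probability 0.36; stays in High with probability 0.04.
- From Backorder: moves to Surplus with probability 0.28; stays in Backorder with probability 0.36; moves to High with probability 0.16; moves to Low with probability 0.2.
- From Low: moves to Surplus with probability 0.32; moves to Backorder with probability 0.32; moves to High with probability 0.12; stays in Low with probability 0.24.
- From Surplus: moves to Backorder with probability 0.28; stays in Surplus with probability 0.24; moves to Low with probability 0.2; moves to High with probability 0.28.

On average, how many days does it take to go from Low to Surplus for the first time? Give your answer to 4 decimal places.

3.2072

Let t(s) be the expected number of days to first reach Surplus from state s, with t(Surplus) = 0. Conditioning on the first day:
t(High) = 1 + 0.04·t(High) + 0.28·t(Backorder) + 0.32·t(Low)
t(Backorder) = 1 + 0.16·t(High) + 0.36·t(Backorder) + 0.2·t(Low)
t(Low) = 1 + 0.12·t(High) + 0.32·t(Backorder) + 0.24·t(Low)
Solving: t(High) = 3.0836, t(Backorder) = 3.3356, t(Low) = 3.2072.
Expected days from Low to Surplus: 3.2072.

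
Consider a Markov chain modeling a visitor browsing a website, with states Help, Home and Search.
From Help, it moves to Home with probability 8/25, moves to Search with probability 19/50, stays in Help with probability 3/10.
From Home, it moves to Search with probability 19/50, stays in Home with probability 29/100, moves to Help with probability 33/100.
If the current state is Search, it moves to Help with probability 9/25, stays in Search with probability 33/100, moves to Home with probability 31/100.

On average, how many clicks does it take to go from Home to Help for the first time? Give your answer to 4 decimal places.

Let t(s) be the expected number of clicks to first reach Help from state s, with t(Help) = 0. Conditioning on the first click:
t(Home) = 1 + 0.29·t(Home) + 0.38·t(Search)
t(Search) = 1 + 0.31·t(Home) + 0.33·t(Search)
Solving: t(Home) = 2.9338, t(Search) = 2.8500.
Expected clicks from Home to Help: 2.9338.

2.9338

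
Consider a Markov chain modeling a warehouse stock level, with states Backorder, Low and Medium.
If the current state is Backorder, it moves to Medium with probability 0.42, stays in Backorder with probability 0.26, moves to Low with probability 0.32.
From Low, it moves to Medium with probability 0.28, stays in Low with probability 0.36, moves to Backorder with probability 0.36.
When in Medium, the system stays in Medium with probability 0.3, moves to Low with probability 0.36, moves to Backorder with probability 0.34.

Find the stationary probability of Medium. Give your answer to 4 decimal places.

Let the stationary distribution be π with π = πP and π_1 + π_2 + π_3 = 1.
π_1 = 0.26·π_1 + 0.36·π_2 + 0.34·π_3
π_2 = 0.32·π_1 + 0.36·π_2 + 0.36·π_3
Solving with the normalization constraint gives π = (0.3212, 0.3472, 0.3316).
So the stationary probability of Medium is 0.3316.

0.3316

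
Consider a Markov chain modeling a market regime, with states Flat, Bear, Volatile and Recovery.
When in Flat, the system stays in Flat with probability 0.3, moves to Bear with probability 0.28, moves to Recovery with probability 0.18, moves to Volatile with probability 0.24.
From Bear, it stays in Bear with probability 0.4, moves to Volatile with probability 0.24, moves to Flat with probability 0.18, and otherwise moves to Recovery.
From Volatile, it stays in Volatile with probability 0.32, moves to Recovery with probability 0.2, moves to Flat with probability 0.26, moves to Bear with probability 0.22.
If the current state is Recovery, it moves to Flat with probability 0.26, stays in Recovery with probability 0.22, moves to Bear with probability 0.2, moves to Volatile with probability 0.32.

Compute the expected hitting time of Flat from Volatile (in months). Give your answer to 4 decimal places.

4.1854

Let t(s) be the expected number of months to first reach Flat from state s, with t(Flat) = 0. Conditioning on the first month:
t(Bear) = 1 + 0.4·t(Bear) + 0.24·t(Volatile) + 0.18·t(Recovery)
t(Volatile) = 1 + 0.22·t(Bear) + 0.32·t(Volatile) + 0.2·t(Recovery)
t(Recovery) = 1 + 0.2·t(Bear) + 0.32·t(Volatile) + 0.22·t(Recovery)
Solving: t(Bear) = 4.5940, t(Volatile) = 4.1854, t(Recovery) = 4.1771.
Expected months from Volatile to Flat: 4.1854.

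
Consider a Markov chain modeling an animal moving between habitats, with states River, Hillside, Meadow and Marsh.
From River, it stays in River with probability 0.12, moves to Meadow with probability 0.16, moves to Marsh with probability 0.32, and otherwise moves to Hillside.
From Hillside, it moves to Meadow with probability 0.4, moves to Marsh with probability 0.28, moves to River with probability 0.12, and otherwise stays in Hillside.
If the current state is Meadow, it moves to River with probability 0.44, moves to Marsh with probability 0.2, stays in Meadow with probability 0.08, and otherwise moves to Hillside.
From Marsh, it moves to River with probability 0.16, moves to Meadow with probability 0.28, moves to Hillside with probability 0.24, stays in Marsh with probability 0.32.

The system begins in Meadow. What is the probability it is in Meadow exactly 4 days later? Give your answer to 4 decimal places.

Propagate the distribution vector 4 days from Meadow.
After 0 days: (0.0000, 0.0000, 1.0000, 0.0000)
After 1 day: (0.4400, 0.2800, 0.0800, 0.2000)
After 2 days: (0.1536, 0.3024, 0.2448, 0.2992)
After 3 days: (0.2103, 0.2623, 0.2489, 0.2785)
After 4 days: (0.2108, 0.2731, 0.2365, 0.2796)
P(in Meadow after 4 days) = 0.2365

0.2365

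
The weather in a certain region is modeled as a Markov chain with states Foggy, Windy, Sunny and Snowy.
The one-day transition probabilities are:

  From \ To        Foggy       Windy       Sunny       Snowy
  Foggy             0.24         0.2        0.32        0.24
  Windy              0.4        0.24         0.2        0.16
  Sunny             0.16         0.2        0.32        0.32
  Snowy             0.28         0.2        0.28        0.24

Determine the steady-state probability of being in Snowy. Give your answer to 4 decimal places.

0.2461

Let the stationary distribution be π with π = πP and π_1 + π_2 + π_3 + π_4 = 1.
π_1 = 0.24·π_1 + 0.4·π_2 + 0.16·π_3 + 0.28·π_4
π_2 = 0.2·π_1 + 0.24·π_2 + 0.2·π_3 + 0.2·π_4
π_3 = 0.32·π_1 + 0.2·π_2 + 0.32·π_3 + 0.28·π_4
Solving with the normalization constraint gives π = (0.2604, 0.2083, 0.2852, 0.2461).
So the stationary probability of Snowy is 0.2461.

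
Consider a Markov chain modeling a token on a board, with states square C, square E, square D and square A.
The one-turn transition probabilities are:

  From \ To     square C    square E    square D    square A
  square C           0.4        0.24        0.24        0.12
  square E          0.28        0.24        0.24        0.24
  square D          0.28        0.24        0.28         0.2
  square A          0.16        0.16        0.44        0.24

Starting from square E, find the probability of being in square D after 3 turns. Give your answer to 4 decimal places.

Propagate the distribution vector 3 turns from square E.
After 0 turns: (0.0000, 1.0000, 0.0000, 0.0000)
After 1 turn: (0.2800, 0.2400, 0.2400, 0.2400)
After 2 turns: (0.2848, 0.2208, 0.2976, 0.1968)
After 3 turns: (0.2906, 0.2243, 0.2913, 0.1939)
P(in square D after 3 turns) = 0.2913

0.2913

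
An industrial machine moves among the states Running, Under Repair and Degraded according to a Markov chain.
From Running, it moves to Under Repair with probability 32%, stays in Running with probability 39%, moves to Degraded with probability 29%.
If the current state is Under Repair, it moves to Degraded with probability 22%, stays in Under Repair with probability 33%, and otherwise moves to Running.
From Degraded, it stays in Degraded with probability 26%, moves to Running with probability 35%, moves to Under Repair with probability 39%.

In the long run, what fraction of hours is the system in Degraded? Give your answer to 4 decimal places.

0.2583

Let the stationary distribution be π with π = πP and π_1 + π_2 + π_3 = 1.
π_1 = 0.39·π_1 + 0.45·π_2 + 0.35·π_3
π_2 = 0.32·π_1 + 0.33·π_2 + 0.39·π_3
Solving with the normalization constraint gives π = (0.4002, 0.3415, 0.2583).
So the stationary probability of Degraded is 0.2583.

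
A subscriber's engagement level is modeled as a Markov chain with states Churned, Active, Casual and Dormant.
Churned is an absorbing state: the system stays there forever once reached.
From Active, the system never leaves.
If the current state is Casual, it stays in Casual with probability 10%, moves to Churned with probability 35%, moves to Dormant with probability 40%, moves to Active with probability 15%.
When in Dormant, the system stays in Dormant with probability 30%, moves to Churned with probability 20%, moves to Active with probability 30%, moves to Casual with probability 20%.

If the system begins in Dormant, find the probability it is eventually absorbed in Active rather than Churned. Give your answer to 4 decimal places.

0.5455

Let h(s) be the probability of absorption at Active starting from transient state s. Then h(Active) = 1 and h(Churned) = 0. By first-step analysis:
h(Casual) = 0.35·0 + 0.15·1 + 0.1·h(Casual) + 0.4·h(Dormant)
h(Dormant) = 0.2·0 + 0.3·1 + 0.2·h(Casual) + 0.3·h(Dormant)
Solving: h(Casual) = 0.4091, h(Dormant) = 0.5455.
Starting from Dormant, the probability is 0.5455.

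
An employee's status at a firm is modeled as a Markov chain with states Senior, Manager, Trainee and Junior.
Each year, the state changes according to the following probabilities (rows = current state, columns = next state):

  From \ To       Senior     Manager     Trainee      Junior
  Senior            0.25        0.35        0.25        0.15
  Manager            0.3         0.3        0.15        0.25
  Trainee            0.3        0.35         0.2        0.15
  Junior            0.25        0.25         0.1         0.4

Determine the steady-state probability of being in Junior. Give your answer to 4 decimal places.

Let the stationary distribution be π with π = πP and π_1 + π_2 + π_3 + π_4 = 1.
π_1 = 0.25·π_1 + 0.3·π_2 + 0.3·π_3 + 0.25·π_4
π_2 = 0.35·π_1 + 0.3·π_2 + 0.35·π_3 + 0.25·π_4
π_3 = 0.25·π_1 + 0.15·π_2 + 0.2·π_3 + 0.1·π_4
Solving with the normalization constraint gives π = (0.2742, 0.3103, 0.1741, 0.2414).
So the stationary probability of Junior is 0.2414.

0.2414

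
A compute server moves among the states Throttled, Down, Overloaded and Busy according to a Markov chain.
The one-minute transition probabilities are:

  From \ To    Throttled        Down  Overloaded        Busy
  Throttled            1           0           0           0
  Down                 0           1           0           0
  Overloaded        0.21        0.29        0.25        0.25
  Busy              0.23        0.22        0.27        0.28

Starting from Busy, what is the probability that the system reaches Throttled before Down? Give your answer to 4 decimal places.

Let h(s) be the probability of absorption at Throttled starting from transient state s. Then h(Throttled) = 1 and h(Down) = 0. By first-step analysis:
h(Overloaded) = 0.21·1 + 0.29·0 + 0.25·h(Overloaded) + 0.25·h(Busy)
h(Busy) = 0.23·1 + 0.22·0 + 0.27·h(Overloaded) + 0.28·h(Busy)
Solving: h(Overloaded) = 0.4417, h(Busy) = 0.4851.
Starting from Busy, the probability is 0.4851.

0.4851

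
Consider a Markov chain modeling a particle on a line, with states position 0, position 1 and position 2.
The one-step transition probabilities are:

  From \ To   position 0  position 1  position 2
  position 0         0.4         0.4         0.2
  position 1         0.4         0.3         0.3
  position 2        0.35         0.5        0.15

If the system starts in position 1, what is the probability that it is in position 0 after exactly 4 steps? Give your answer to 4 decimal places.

Propagate the distribution vector 4 steps from position 1.
After 0 steps: (0.0000, 1.0000, 0.0000)
After 1 step: (0.4000, 0.3000, 0.3000)
After 2 steps: (0.3850, 0.4000, 0.2150)
After 3 steps: (0.3893, 0.3815, 0.2293)
After 4 steps: (0.3885, 0.3848, 0.2267)
P(in position 0 after 4 steps) = 0.3885

0.3885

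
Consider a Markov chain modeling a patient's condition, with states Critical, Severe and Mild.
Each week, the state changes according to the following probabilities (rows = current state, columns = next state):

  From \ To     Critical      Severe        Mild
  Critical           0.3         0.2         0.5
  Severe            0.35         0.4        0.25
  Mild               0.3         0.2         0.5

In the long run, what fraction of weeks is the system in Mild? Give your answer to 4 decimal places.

0.4375

Let the stationary distribution be π with π = πP and π_1 + π_2 + π_3 = 1.
π_1 = 0.3·π_1 + 0.35·π_2 + 0.3·π_3
π_2 = 0.2·π_1 + 0.4·π_2 + 0.2·π_3
Solving with the normalization constraint gives π = (0.3125, 0.2500, 0.4375).
So the stationary probability of Mild is 0.4375.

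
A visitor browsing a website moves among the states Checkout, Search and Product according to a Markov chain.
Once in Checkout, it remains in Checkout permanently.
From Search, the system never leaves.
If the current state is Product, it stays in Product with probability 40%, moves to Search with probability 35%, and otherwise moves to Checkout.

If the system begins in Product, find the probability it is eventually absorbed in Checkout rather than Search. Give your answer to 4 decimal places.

0.4167

Let h(s) be the probability of absorption at Checkout starting from transient state s. Then h(Checkout) = 1 and h(Search) = 0. By first-step analysis:
h(Product) = 0.25·1 + 0.35·0 + 0.4·h(Product)
Solving: h(Product) = 0.4167.
Starting from Product, the probability is 0.4167.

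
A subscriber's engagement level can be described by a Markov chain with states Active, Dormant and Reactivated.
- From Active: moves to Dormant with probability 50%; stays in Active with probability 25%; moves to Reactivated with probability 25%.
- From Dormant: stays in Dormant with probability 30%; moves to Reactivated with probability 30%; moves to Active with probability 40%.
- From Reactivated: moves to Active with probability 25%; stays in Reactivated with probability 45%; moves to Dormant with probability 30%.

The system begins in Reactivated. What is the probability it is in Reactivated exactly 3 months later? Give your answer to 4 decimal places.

Propagate the distribution vector 3 months from Reactivated.
After 0 months: (0.0000, 0.0000, 1.0000)
After 1 month: (0.2500, 0.3000, 0.4500)
After 2 months: (0.2950, 0.3500, 0.3550)
After 3 months: (0.3025, 0.3590, 0.3385)
P(in Reactivated after 3 months) = 0.3385

0.3385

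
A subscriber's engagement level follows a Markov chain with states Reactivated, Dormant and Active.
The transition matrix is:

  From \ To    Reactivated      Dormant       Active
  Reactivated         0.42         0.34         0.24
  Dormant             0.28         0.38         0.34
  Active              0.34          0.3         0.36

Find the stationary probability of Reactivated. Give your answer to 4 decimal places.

Let the stationary distribution be π with π = πP and π_1 + π_2 + π_3 = 1.
π_1 = 0.42·π_1 + 0.28·π_2 + 0.34·π_3
π_2 = 0.34·π_1 + 0.38·π_2 + 0.3·π_3
Solving with the normalization constraint gives π = (0.3473, 0.3412, 0.3115).
So the stationary probability of Reactivated is 0.3473.

0.3473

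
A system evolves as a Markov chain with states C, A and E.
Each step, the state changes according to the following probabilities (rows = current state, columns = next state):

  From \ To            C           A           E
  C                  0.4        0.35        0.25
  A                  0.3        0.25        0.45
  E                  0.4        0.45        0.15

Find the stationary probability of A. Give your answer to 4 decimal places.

0.3445

Let the stationary distribution be π with π = πP and π_1 + π_2 + π_3 = 1.
π_1 = 0.4·π_1 + 0.3·π_2 + 0.4·π_3
π_2 = 0.35·π_1 + 0.25·π_2 + 0.45·π_3
Solving with the normalization constraint gives π = (0.3655, 0.3445, 0.2899).
So the stationary probability of A is 0.3445.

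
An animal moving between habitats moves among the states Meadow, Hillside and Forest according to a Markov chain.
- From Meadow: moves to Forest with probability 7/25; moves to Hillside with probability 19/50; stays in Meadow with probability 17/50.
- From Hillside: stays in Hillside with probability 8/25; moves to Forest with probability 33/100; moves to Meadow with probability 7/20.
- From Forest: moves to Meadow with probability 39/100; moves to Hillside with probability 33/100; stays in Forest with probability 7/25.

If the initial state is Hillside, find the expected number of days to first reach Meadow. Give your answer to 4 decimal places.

2.7581

Let t(s) be the expected number of days to first reach Meadow from state s, with t(Meadow) = 0. Conditioning on the first day:
t(Hillside) = 1 + 0.32·t(Hillside) + 0.33·t(Forest)
t(Forest) = 1 + 0.33·t(Hillside) + 0.28·t(Forest)
Solving: t(Hillside) = 2.7581, t(Forest) = 2.6530.
Expected days from Hillside to Meadow: 2.7581.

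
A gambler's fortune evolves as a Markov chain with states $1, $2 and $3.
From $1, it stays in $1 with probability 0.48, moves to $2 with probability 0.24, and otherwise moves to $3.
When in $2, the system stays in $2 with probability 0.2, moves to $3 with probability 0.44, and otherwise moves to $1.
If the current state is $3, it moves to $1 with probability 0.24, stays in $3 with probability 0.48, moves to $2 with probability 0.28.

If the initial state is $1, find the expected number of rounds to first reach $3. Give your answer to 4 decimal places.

3.1553

Let t(s) be the expected number of rounds to first reach $3 from state s, with t($3) = 0. Conditioning on the first round:
t($1) = 1 + 0.48·t($1) + 0.24·t($2)
t($2) = 1 + 0.36·t($1) + 0.2·t($2)
Solving: t($1) = 3.1553, t($2) = 2.6699.
Expected rounds from $1 to $3: 3.1553.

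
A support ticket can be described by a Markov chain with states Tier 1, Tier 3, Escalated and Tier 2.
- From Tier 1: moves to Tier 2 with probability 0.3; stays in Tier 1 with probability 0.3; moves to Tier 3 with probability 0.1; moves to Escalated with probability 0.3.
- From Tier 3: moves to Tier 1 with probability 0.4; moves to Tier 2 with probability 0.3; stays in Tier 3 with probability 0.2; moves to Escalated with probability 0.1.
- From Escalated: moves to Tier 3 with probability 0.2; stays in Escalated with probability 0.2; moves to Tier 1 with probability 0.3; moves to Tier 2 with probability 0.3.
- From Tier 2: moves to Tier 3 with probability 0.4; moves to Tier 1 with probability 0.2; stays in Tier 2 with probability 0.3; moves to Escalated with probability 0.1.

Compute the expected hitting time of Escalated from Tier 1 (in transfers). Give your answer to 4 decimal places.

5.0562

Let t(s) be the expected number of transfers to first reach Escalated from state s, with t(Escalated) = 0. Conditioning on the first transfer:
t(Tier 1) = 1 + 0.3·t(Tier 1) + 0.1·t(Tier 3) + 0.3·t(Tier 2)
t(Tier 3) = 1 + 0.4·t(Tier 1) + 0.2·t(Tier 3) + 0.3·t(Tier 2)
t(Tier 2) = 1 + 0.2·t(Tier 1) + 0.4·t(Tier 3) + 0.3·t(Tier 2)
Solving: t(Tier 1) = 5.0562, t(Tier 3) = 6.1798, t(Tier 2) = 6.4045.
Expected transfers from Tier 1 to Escalated: 5.0562.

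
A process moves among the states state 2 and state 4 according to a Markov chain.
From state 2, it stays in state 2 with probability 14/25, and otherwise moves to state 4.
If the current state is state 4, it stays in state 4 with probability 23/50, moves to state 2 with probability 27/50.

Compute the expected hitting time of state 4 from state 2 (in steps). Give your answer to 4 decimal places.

2.2727

Let t(s) be the expected number of steps to first reach state 4 from state s, with t(state 4) = 0. Conditioning on the first step:
t(state 2) = 1 + 0.56·t(state 2)
Solving: t(state 2) = 2.2727.
Expected steps from state 2 to state 4: 2.2727.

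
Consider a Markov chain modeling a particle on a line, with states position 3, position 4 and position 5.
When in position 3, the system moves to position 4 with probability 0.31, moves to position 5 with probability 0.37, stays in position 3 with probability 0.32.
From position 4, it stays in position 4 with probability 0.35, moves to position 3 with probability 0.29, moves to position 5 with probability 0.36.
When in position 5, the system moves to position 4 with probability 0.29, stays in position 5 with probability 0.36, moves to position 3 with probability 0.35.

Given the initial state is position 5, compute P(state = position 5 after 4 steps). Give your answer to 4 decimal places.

Propagate the distribution vector 4 steps from position 5.
After 0 steps: (0.0000, 0.0000, 1.0000)
After 1 step: (0.3500, 0.2900, 0.3600)
After 2 steps: (0.3221, 0.3144, 0.3635)
After 3 steps: (0.3215, 0.3153, 0.3632)
After 4 steps: (0.3214, 0.3153, 0.3632)
P(in position 5 after 4 steps) = 0.3632

0.3632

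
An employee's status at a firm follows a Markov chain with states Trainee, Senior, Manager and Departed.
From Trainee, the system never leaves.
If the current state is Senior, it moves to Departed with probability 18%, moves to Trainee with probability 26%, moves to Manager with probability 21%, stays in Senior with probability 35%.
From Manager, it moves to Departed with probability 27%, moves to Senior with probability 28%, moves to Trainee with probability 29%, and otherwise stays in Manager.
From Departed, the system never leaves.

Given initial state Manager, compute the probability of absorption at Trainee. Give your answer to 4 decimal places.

Let h(s) be the probability of absorption at Trainee starting from transient state s. Then h(Trainee) = 1 and h(Departed) = 0. By first-step analysis:
h(Senior) = 0.26·1 + 0.35·h(Senior) + 0.21·h(Manager) + 0.18·0
h(Manager) = 0.29·1 + 0.28·h(Senior) + 0.16·h(Manager) + 0.27·0
Solving: h(Senior) = 0.5733, h(Manager) = 0.5363.
Starting from Manager, the probability is 0.5363.

0.5363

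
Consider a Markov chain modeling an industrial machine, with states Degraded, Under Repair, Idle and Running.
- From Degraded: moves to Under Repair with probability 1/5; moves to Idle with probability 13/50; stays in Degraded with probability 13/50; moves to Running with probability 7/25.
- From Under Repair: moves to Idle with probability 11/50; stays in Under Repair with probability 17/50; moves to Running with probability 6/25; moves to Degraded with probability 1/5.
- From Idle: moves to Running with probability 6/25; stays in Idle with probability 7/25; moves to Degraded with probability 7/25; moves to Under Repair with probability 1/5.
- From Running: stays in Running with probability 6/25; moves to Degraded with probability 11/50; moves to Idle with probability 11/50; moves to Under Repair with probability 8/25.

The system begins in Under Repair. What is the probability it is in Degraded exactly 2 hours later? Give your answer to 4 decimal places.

0.2344

Propagate the distribution vector 2 hours from Under Repair.
After 0 hours: (0.0000, 1.0000, 0.0000, 0.0000)
After 1 hour: (0.2000, 0.3400, 0.2200, 0.2400)
After 2 hours: (0.2344, 0.2764, 0.2412, 0.2480)
P(in Degraded after 2 hours) = 0.2344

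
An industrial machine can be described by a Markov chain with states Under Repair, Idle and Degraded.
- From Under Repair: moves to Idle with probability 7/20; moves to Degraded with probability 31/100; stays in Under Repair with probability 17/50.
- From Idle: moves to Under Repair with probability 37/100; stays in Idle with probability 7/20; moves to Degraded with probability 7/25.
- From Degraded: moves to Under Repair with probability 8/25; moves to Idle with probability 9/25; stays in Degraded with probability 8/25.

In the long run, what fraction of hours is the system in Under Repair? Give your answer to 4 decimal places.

0.3445

Let the stationary distribution be π with π = πP and π_1 + π_2 + π_3 = 1.
π_1 = 0.34·π_1 + 0.37·π_2 + 0.32·π_3
π_2 = 0.35·π_1 + 0.35·π_2 + 0.36·π_3
Solving with the normalization constraint gives π = (0.3445, 0.3530, 0.3024).
So the stationary probability of Under Repair is 0.3445.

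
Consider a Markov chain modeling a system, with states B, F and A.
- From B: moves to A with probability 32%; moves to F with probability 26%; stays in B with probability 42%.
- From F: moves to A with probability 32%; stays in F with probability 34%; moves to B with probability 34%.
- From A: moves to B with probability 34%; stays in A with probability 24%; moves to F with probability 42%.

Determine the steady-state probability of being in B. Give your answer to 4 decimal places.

0.3696

Let the stationary distribution be π with π = πP and π_1 + π_2 + π_3 = 1.
π_1 = 0.42·π_1 + 0.34·π_2 + 0.34·π_3
π_2 = 0.26·π_1 + 0.34·π_2 + 0.42·π_3
Solving with the normalization constraint gives π = (0.3696, 0.3341, 0.2963).
So the stationary probability of B is 0.3696.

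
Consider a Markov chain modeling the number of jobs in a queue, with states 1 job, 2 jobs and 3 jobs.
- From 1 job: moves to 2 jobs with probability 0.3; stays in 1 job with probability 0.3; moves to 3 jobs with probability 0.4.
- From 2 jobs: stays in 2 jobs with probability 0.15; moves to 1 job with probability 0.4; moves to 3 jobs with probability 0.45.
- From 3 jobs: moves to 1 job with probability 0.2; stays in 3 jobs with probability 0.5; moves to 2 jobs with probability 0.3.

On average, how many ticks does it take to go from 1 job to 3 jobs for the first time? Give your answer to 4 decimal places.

Let t(s) be the expected number of ticks to first reach 3 jobs from state s, with t(3 jobs) = 0. Conditioning on the first tick:
t(1 job) = 1 + 0.3·t(1 job) + 0.3·t(2 jobs)
t(2 jobs) = 1 + 0.4·t(1 job) + 0.15·t(2 jobs)
Solving: t(1 job) = 2.4211, t(2 jobs) = 2.3158.
Expected ticks from 1 job to 3 jobs: 2.4211.

2.4211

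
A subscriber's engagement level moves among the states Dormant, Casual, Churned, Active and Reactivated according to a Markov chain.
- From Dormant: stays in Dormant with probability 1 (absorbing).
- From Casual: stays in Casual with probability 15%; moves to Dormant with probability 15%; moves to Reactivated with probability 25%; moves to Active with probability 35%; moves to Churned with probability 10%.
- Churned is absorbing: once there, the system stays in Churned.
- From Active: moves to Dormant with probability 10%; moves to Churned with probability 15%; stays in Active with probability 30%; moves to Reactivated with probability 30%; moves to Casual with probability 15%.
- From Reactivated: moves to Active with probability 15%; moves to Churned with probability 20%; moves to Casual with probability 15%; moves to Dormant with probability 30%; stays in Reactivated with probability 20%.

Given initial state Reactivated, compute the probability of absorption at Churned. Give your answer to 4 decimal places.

Let h(s) be the probability of absorption at Churned starting from transient state s. Then h(Churned) = 1 and h(Dormant) = 0. By first-step analysis:
h(Casual) = 0.15·0 + 0.15·h(Casual) + 0.1·1 + 0.35·h(Active) + 0.25·h(Reactivated)
h(Active) = 0.1·0 + 0.15·h(Casual) + 0.15·1 + 0.3·h(Active) + 0.3·h(Reactivated)
h(Reactivated) = 0.3·0 + 0.15·h(Casual) + 0.2·1 + 0.15·h(Active) + 0.2·h(Reactivated)
Solving: h(Casual) = 0.4456, h(Active) = 0.4923, h(Reactivated) = 0.4259.
Starting from Reactivated, the probability is 0.4259.

0.4259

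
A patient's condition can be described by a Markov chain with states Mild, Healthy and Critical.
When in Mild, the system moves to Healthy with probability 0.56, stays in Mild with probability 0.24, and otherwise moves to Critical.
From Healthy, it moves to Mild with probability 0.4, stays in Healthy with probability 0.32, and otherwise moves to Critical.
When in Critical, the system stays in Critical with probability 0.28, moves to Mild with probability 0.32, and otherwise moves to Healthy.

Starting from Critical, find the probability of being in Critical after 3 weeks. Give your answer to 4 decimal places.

0.2539

Propagate the distribution vector 3 weeks from Critical.
After 0 weeks: (0.0000, 0.0000, 1.0000)
After 1 week: (0.3200, 0.4000, 0.2800)
After 2 weeks: (0.3264, 0.4192, 0.2544)
After 3 weeks: (0.3274, 0.4187, 0.2539)
P(in Critical after 3 weeks) = 0.2539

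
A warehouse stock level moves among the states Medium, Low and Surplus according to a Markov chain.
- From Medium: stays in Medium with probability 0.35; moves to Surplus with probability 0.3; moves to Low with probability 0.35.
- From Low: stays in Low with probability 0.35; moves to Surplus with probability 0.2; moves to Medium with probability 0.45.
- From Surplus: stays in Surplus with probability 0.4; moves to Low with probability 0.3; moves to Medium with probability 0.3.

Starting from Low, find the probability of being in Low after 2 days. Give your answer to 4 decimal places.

Sum over the intermediate state after 1 day:
P = P(Low→Medium)·P(Medium→Low) + P(Low→Low)·P(Low→Low) + P(Low→Surplus)·P(Surplus→Low)
  = 0.45×0.35 + 0.35×0.35 + 0.2×0.3
  = 0.1575 + 0.1225 + 0.0600 = 0.3400

0.3400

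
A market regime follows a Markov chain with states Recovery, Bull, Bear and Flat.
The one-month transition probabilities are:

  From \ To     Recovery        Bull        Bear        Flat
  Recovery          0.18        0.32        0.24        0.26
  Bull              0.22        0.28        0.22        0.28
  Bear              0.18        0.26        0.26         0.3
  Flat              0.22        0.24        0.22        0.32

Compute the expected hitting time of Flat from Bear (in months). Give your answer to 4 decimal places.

Let t(s) be the expected number of months to first reach Flat from state s, with t(Flat) = 0. Conditioning on the first month:
t(Recovery) = 1 + 0.18·t(Recovery) + 0.32·t(Bull) + 0.24·t(Bear)
t(Bull) = 1 + 0.22·t(Recovery) + 0.28·t(Bull) + 0.22·t(Bear)
t(Bear) = 1 + 0.18·t(Recovery) + 0.26·t(Bull) + 0.26·t(Bear)
Solving: t(Recovery) = 3.6306, t(Bull) = 3.5636, t(Bear) = 3.4865.
Expected months from Bear to Flat: 3.4865.

3.4865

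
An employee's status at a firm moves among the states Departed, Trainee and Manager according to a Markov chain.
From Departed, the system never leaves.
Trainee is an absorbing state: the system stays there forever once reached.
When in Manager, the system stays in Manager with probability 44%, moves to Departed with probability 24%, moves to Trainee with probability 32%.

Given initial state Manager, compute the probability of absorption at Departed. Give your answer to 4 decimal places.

0.4286

Let h(s) be the probability of absorption at Departed starting from transient state s. Then h(Departed) = 1 and h(Trainee) = 0. By first-step analysis:
h(Manager) = 0.24·1 + 0.32·0 + 0.44·h(Manager)
Solving: h(Manager) = 0.4286.
Starting from Manager, the probability is 0.4286.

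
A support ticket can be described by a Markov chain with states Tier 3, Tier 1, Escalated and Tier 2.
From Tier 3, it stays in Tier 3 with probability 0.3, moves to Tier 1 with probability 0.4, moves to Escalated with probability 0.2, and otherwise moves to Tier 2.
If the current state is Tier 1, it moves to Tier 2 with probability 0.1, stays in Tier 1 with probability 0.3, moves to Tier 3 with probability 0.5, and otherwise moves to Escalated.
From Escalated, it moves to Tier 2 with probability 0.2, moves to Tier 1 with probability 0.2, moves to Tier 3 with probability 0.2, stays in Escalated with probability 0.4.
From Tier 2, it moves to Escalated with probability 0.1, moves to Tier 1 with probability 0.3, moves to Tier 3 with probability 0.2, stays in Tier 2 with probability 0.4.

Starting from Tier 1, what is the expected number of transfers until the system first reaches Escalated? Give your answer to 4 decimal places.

Let t(s) be the expected number of transfers to first reach Escalated from state s, with t(Escalated) = 0. Conditioning on the first transfer:
t(Tier 3) = 1 + 0.3·t(Tier 3) + 0.4·t(Tier 1) + 0.1·t(Tier 2)
t(Tier 1) = 1 + 0.5·t(Tier 3) + 0.3·t(Tier 1) + 0.1·t(Tier 2)
t(Tier 2) = 1 + 0.2·t(Tier 3) + 0.3·t(Tier 1) + 0.4·t(Tier 2)
Solving: t(Tier 3) = 6.6379, t(Tier 1) = 7.2414, t(Tier 2) = 7.5000.
Expected transfers from Tier 1 to Escalated: 7.2414.

7.2414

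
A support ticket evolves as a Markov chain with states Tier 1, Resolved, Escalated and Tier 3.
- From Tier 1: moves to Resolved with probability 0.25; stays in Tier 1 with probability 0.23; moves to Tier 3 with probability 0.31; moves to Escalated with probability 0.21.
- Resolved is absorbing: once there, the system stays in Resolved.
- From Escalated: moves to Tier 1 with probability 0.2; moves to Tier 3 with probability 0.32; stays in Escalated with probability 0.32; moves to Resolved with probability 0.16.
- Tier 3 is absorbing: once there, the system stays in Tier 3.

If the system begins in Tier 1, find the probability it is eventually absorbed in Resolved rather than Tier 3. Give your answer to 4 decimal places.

0.4228

Let h(s) be the probability of absorption at Resolved starting from transient state s. Then h(Resolved) = 1 and h(Tier 3) = 0. By first-step analysis:
h(Tier 1) = 0.23·h(Tier 1) + 0.25·1 + 0.21·h(Escalated) + 0.31·0
h(Escalated) = 0.2·h(Tier 1) + 0.16·1 + 0.32·h(Escalated) + 0.32·0
Solving: h(Tier 1) = 0.4228, h(Escalated) = 0.3596.
Starting from Tier 1, the probability is 0.4228.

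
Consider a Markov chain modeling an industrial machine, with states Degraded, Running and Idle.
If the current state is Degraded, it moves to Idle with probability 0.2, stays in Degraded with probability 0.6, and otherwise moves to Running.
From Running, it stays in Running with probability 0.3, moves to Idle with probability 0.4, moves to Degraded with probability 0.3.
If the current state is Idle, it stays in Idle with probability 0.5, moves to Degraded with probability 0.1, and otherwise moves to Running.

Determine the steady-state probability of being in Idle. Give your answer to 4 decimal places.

Let the stationary distribution be π with π = πP and π_1 + π_2 + π_3 = 1.
π_1 = 0.6·π_1 + 0.3·π_2 + 0.1·π_3
π_2 = 0.2·π_1 + 0.3·π_2 + 0.4·π_3
Solving with the normalization constraint gives π = (0.3220, 0.3051, 0.3729).
So the stationary probability of Idle is 0.3729.

0.3729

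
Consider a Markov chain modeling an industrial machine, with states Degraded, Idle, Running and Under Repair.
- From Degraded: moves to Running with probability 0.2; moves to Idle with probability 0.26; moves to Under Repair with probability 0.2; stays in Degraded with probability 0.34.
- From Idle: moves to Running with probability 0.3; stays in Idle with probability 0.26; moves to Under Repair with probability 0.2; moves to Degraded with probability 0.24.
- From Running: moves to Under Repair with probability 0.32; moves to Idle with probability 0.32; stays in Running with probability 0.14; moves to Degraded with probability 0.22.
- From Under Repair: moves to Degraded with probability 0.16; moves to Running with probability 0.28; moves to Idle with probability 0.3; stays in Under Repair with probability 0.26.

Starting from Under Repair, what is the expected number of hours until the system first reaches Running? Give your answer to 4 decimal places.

3.7341

Let t(s) be the expected number of hours to first reach Running from state s, with t(Running) = 0. Conditioning on the first hour:
t(Degraded) = 1 + 0.34·t(Degraded) + 0.26·t(Idle) + 0.2·t(Under Repair)
t(Idle) = 1 + 0.24·t(Degraded) + 0.26·t(Idle) + 0.2·t(Under Repair)
t(Under Repair) = 1 + 0.16·t(Degraded) + 0.3·t(Idle) + 0.26·t(Under Repair)
Solving: t(Degraded) = 4.1005, t(Idle) = 3.6905, t(Under Repair) = 3.7341.
Expected hours from Under Repair to Running: 3.7341.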